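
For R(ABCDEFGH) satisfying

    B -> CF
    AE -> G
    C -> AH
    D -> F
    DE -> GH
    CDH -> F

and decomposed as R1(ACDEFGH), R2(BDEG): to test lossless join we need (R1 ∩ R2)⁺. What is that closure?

R1 ∩ R2 = {DEG}.
D → F applies, adding F
DE → GH applies, adding H
Closure: {DEFGH}.

DEFGH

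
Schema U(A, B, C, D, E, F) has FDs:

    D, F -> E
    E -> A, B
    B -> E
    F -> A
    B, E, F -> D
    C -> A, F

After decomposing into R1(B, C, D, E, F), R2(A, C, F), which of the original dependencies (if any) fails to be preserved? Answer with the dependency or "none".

E -> A, B

Check E → A, B: no single fragment contains all of {A, B, E}, and the restricted closure of {E} across the fragments never reaches {A, B}.
D, F → E is preserved.
B → E is preserved.
F → A is preserved.
B, E, F → D is preserved.
C → A, F is preserved.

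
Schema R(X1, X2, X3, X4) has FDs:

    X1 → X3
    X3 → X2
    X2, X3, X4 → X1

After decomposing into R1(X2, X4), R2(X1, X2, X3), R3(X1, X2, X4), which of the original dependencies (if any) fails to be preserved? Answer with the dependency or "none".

X2, X3, X4 → X1

Check X2, X3, X4 → X1: no single fragment contains all of {X1, X2, X3, X4}, and the restricted closure of {X2, X3, X4} across the fragments never reaches {X1}.
X1 → X3 is preserved.
X3 → X2 is preserved.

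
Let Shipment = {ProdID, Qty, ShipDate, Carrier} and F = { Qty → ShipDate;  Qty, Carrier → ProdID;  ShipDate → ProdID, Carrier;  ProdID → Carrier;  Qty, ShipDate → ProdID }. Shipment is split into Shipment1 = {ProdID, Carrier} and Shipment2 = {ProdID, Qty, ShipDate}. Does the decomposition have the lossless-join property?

Common attributes: Shipment1 ∩ Shipment2 = {ProdID}.
Closure of {ProdID}: ProdID → Carrier applies, adding Carrier. So (ProdID)⁺ = {ProdID, Carrier}.
This closure contains every attribute of Shipment1, so Shipment1 ∩ Shipment2 → Shipment1. The join is lossless.

Yes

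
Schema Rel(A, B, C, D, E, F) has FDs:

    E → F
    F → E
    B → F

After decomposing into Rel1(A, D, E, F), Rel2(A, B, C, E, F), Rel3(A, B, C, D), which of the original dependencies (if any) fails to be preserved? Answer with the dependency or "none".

E → F lies within Rel1.
F → E lies within Rel1.
B → F lies within Rel2.
Every dependency is enforceable on the fragments, so the decomposition is dependency-preserving.

none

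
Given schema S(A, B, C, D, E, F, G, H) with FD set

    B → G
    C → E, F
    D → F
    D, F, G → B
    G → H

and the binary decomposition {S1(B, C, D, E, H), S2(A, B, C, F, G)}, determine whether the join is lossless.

No

Common attributes: S1 ∩ S2 = {B, C}.
Closure of {B, C}: B → G applies, adding G; C → E, F applies, adding E, F; G → H applies, adding H. So (B, C)⁺ = {B, C, E, F, G, H}.
The closure contains neither all of S1 = {B, C, D, E, H} nor all of S2 = {A, B, C, F, G}, so the common attributes are not a superkey of either fragment. The join is lossy.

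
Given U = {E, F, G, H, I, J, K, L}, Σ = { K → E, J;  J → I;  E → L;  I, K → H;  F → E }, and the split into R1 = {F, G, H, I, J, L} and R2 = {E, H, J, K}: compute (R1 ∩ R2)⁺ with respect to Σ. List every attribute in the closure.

H, I, J

R1 ∩ R2 = {H, J}.
J → I applies, adding I
Closure: {H, I, J}.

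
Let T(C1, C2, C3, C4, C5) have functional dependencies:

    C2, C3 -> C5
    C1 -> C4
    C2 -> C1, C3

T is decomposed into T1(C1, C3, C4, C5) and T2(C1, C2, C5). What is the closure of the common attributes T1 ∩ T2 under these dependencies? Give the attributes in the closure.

C1, C4, C5

T1 ∩ T2 = {C1, C5}.
C1 → C4 applies, adding C4
Closure: {C1, C4, C5}.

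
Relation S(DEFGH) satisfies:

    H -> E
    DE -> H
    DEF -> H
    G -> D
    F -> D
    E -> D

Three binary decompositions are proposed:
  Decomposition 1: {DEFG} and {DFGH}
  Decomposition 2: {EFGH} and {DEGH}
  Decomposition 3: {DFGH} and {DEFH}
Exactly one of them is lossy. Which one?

Decomposition 1: common = {DFG}, closure = {DFG} → lossy.
Decomposition 2: common = {EGH}, closure = {DEGH} → lossless.
Decomposition 3: common = {DFH}, closure = {DEFH} → lossless.

Decomposition 1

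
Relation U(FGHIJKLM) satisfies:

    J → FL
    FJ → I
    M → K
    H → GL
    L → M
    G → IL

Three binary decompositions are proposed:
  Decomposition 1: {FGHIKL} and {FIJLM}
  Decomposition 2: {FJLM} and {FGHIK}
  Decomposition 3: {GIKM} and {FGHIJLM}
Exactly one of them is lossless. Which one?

Decomposition 1: common = {FIL}, closure = {FIKLM} → lossy.
Decomposition 2: common = {F}, closure = {F} → lossy.
Decomposition 3: common = {GIM}, closure = {GIKLM} → lossless.

Decomposition 3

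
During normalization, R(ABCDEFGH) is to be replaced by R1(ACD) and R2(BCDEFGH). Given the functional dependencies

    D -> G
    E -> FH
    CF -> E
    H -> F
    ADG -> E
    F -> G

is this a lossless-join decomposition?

No

Common attributes: R1 ∩ R2 = {CD}.
Closure of {CD}: D → G applies, adding G. So (CD)⁺ = {CDG}.
The closure contains neither all of R1 = {ACD} nor all of R2 = {BCDEFGH}, so the common attributes are not a superkey of either fragment. The join is lossy.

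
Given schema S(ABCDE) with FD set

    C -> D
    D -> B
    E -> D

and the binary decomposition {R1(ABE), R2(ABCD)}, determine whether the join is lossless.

Common attributes: R1 ∩ R2 = {AB}.
No dependency enlarges {AB}, so (AB)⁺ = {AB}.
The closure contains neither all of R1 = {ABE} nor all of R2 = {ABCD}, so the common attributes are not a superkey of either fragment. The join is lossy.

No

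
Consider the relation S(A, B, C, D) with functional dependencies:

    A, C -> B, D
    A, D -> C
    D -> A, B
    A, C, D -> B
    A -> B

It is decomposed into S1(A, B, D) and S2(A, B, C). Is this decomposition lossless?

No

Common attributes: S1 ∩ S2 = {A, B}.
No dependency enlarges {A, B}, so (A, B)⁺ = {A, B}.
The closure contains neither all of S1 = {A, B, D} nor all of S2 = {A, B, C}, so the common attributes are not a superkey of either fragment. The join is lossy.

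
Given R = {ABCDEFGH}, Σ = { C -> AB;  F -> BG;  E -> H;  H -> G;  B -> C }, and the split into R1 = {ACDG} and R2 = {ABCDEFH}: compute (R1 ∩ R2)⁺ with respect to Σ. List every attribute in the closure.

R1 ∩ R2 = {ACD}.
C → AB applies, adding B
Closure: {ABCD}.

ABCD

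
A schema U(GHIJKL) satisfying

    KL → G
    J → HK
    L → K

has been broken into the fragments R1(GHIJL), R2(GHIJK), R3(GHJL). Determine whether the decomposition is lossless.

Chase test. Columns are GHIJKL; row i has aⱼ where attribute j ∈ Ri, else bᵢⱼ.
Initial tableau (one row per fragment):
  row 1: a1 a2 a3 a4 b15 a6
  row 2: a1 a2 a3 a4 a5 b26
  row 3: a1 a2 b33 a4 b35 a6
Rows 1 and 2 agree on J; apply J→HK and equate their HK entries.
Rows 1 and 3 agree on J; apply J→HK and equate their HK entries.
Row 1 is now all distinguished symbols — the join is lossless.

Yes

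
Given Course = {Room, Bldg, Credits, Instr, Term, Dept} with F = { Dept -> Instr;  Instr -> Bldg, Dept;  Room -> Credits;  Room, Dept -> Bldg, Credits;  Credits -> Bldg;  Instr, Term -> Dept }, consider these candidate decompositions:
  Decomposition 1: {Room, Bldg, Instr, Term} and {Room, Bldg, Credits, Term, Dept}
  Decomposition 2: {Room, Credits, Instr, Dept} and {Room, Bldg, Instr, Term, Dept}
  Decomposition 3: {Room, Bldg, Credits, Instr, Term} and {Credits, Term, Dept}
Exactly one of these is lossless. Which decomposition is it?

Decomposition 2

Decomposition 1: common = {Room, Bldg, Term}, closure = {Room, Bldg, Credits, Term} → lossy.
Decomposition 2: common = {Room, Instr, Dept}, closure = {Room, Bldg, Credits, Instr, Dept} → lossless.
Decomposition 3: common = {Credits, Term}, closure = {Bldg, Credits, Term} → lossy.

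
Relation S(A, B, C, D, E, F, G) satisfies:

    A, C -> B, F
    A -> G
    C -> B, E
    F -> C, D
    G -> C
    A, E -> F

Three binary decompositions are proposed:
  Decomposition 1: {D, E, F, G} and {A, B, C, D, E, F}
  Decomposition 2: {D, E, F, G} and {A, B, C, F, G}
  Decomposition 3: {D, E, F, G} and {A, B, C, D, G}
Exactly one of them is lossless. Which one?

Decomposition 1: common = {D, E, F}, closure = {B, C, D, E, F} → lossy.
Decomposition 2: common = {F, G}, closure = {B, C, D, E, F, G} → lossless.
Decomposition 3: common = {D, G}, closure = {B, C, D, E, G} → lossy.

Decomposition 2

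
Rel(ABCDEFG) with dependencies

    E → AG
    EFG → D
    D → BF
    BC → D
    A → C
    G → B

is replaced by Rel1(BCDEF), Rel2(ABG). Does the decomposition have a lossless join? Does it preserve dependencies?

Lossless test: (B)⁺ = {B}, which is a superkey of neither fragment — lossy.
Dependency preservation: the restricted closure of {E} across the fragments never reaches {AG}, so E → AG cannot be enforced without a join — not preserved.

lossy and not dependency-preserving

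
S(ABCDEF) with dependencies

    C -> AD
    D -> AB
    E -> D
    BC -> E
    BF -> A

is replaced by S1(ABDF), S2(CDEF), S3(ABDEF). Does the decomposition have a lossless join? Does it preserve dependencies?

lossless and dependency-preserving

Lossless test (chase): Rows 1 and 2 agree on D; apply D→AB and equate their AB entries. Row 2 is now all distinguished symbols — the join is lossless.
Dependency preservation: C → AD; BC → E are not contained in any single fragment, but the restricted closure of each left-hand side across the fragments still reaches the right-hand side; the remaining FDs each lie inside some fragment. All dependencies are preserved.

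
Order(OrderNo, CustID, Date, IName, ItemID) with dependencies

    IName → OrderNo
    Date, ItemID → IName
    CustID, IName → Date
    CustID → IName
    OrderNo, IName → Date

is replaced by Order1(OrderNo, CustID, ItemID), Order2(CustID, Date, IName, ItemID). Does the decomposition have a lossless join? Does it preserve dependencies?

lossless but not dependency-preserving

Lossless test: (CustID, ItemID)⁺ = {OrderNo, CustID, Date, IName, ItemID}, which contains all of one fragment — lossless.
Dependency preservation: the restricted closure of {IName} across the fragments never reaches {OrderNo}, so IName → OrderNo cannot be enforced without a join — not preserved.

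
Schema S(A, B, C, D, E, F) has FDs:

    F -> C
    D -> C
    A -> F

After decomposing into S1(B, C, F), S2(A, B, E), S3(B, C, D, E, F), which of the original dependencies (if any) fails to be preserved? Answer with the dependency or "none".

A -> F

Check A → F: no single fragment contains all of {A, F}, and the restricted closure of {A} across the fragments never reaches {F}.
F → C is preserved.
D → C is preserved.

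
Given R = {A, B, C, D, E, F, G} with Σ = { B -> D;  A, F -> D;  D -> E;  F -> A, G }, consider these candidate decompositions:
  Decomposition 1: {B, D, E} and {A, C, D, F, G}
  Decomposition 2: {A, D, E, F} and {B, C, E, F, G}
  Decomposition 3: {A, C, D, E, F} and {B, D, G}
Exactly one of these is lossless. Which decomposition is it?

Decomposition 2

Decomposition 1: common = {D}, closure = {D, E} → lossy.
Decomposition 2: common = {E, F}, closure = {A, D, E, F, G} → lossless.
Decomposition 3: common = {D}, closure = {D, E} → lossy.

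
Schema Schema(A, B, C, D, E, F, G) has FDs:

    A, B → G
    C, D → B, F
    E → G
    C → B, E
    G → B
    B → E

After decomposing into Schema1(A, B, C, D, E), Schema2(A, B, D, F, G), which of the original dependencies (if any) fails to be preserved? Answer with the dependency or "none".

C, D → B, F

Check C, D → B, F: no single fragment contains all of {B, C, D, F}, and the restricted closure of {C, D} across the fragments never reaches {B, F}.
A, B → G is preserved.
E → G is preserved.
C → B, E is preserved.
G → B is preserved.
B → E is preserved.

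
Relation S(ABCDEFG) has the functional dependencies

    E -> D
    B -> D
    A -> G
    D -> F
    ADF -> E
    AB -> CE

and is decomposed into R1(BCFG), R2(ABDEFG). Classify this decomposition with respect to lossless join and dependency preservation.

lossy and not dependency-preserving

Lossless test: (BFG)⁺ = {BDFG}, which is a superkey of neither fragment — lossy.
Dependency preservation: the restricted closure of {AB} across the fragments never reaches {CE}, so AB → CE cannot be enforced without a join — not preserved.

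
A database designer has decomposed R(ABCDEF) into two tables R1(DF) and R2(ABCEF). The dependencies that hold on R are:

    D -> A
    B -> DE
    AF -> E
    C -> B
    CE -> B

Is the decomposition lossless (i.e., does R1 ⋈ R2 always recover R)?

No

Common attributes: R1 ∩ R2 = {F}.
No dependency enlarges {F}, so (F)⁺ = {F}.
The closure contains neither all of R1 = {DF} nor all of R2 = {ABCEF}, so the common attributes are not a superkey of either fragment. The join is lossy.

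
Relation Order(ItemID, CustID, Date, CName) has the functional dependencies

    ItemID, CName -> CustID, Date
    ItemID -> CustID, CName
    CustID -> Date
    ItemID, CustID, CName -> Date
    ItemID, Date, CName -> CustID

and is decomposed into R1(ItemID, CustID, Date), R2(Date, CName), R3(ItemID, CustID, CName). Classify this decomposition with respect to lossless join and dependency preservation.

Lossless test (chase): Rows 1 and 3 agree on ItemID; apply ItemID→CustID, CName and equate their CustID, CName entries. Rows 1 and 3 agree on CustID; apply CustID→Date and equate their Date entries. Row 1 is now all distinguished symbols — the join is lossless.
Dependency preservation: ItemID, CName → CustID, Date; ItemID, CustID, CName → Date; ItemID, Date, CName → CustID are not contained in any single fragment, but the restricted closure of each left-hand side across the fragments still reaches the right-hand side; the remaining FDs each lie inside some fragment. All dependencies are preserved.

lossless and dependency-preserving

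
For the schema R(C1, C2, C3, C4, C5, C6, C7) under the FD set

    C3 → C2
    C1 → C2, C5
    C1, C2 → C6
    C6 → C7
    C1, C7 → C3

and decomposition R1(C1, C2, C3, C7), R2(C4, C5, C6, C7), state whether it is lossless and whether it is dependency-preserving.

lossy and not dependency-preserving

Lossless test: (C7)⁺ = {C7}, which is a superkey of neither fragment — lossy.
Dependency preservation: the restricted closure of {C1} across the fragments never reaches {C2, C5}, so C1 → C2, C5 cannot be enforced without a join — not preserved.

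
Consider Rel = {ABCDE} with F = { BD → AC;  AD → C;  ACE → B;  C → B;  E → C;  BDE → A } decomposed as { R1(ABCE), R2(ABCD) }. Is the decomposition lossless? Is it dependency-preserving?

Lossless test: (ABC)⁺ = {ABC}, which is a superkey of neither fragment — lossy.
Dependency preservation: BDE → A is not contained in any single fragment, but the restricted closure of its left-hand side across the fragments still reaches the right-hand side; the remaining FDs each lie inside some fragment. All dependencies are preserved.

lossy but dependency-preserving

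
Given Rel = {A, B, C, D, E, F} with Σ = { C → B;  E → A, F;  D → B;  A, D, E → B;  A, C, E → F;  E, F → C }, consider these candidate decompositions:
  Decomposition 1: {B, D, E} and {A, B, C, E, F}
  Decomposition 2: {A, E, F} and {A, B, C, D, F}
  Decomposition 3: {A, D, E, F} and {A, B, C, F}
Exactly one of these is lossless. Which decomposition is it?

Decomposition 1

Decomposition 1: common = {B, E}, closure = {A, B, C, E, F} → lossless.
Decomposition 2: common = {A, F}, closure = {A, F} → lossy.
Decomposition 3: common = {A, F}, closure = {A, F} → lossy.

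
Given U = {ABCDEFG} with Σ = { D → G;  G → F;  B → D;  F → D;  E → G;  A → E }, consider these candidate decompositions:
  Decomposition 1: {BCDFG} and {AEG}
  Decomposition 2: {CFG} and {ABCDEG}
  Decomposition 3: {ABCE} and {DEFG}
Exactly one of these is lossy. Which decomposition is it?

Decomposition 1

Decomposition 1: common = {G}, closure = {DFG} → lossy.
Decomposition 2: common = {CG}, closure = {CDFG} → lossless.
Decomposition 3: common = {E}, closure = {DEFG} → lossless.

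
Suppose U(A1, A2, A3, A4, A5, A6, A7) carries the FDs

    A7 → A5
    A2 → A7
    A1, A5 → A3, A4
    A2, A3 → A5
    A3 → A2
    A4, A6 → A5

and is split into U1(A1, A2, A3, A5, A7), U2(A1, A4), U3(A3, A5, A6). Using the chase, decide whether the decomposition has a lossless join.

Chase test. Columns are A1, A2, A3, A4, A5, A6, A7; row i has aⱼ where attribute j ∈ Ui, else bᵢⱼ.
Initial tableau (one row per fragment):
  row 1: a1 a2 a3 b14 a5 b16 a7
  row 2: a1 b22 b23 a4 b25 b26 b27
  row 3: b31 b32 a3 b34 a5 a6 b37
Rows 1 and 3 agree on A3; apply A3→A2 and equate their A2 entries.
Rows 1 and 3 agree on A2; apply A2→A7 and equate their A7 entries.
No row becomes fully distinguished — the join is lossy.

No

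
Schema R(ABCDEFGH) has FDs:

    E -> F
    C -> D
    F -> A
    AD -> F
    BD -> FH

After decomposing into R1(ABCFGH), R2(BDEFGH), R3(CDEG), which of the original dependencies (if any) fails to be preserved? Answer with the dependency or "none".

Check AD → F: no single fragment contains all of {ADF}, and the restricted closure of {AD} across the fragments never reaches {F}.
E → F is preserved.
C → D is preserved.
F → A is preserved.
BD → FH is preserved.

AD -> F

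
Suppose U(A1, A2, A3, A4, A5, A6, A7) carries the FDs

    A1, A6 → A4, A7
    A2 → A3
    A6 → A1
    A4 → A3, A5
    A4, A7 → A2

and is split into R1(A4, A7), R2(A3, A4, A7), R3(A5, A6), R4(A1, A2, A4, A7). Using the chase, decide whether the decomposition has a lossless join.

No

Chase test. Columns are A1, A2, A3, A4, A5, A6, A7; row i has aⱼ where attribute j ∈ Ri, else bᵢⱼ.
Initial tableau (one row per fragment):
  row 1: b11 b12 b13 a4 b15 b16 a7
  row 2: b21 b22 a3 a4 b25 b26 a7
  row 3: b31 b32 b33 b34 a5 a6 b37
  row 4: a1 a2 b43 a4 b45 b46 a7
Rows 1 and 2 agree on A4; apply A4→A3, A5 and equate their A3, A5 entries.
Rows 1 and 4 agree on A4; apply A4→A3, A5 and equate their A3, A5 entries.
Rows 1 and 2 agree on A4, A7; apply A4, A7→A2 and equate their A2 entries.
Rows 1 and 4 agree on A4, A7; apply A4, A7→A2 and equate their A2 entries.
No row becomes fully distinguished — the join is lossy.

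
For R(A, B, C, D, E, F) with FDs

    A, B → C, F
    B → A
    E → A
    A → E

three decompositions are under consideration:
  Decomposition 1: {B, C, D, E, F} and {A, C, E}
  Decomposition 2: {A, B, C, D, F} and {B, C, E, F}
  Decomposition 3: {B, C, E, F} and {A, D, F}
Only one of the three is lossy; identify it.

Decomposition 3

Decomposition 1: common = {C, E}, closure = {A, C, E} → lossless.
Decomposition 2: common = {B, C, F}, closure = {A, B, C, E, F} → lossless.
Decomposition 3: common = {F}, closure = {F} → lossy.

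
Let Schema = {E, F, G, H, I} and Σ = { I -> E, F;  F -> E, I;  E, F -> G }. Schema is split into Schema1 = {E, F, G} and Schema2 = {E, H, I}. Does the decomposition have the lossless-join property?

Common attributes: Schema1 ∩ Schema2 = {E}.
No dependency enlarges {E}, so (E)⁺ = {E}.
The closure contains neither all of Schema1 = {E, F, G} nor all of Schema2 = {E, H, I}, so the common attributes are not a superkey of either fragment. The join is lossy.

No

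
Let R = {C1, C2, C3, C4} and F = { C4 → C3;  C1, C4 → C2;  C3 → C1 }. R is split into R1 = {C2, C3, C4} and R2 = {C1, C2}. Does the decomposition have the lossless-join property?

No

Common attributes: R1 ∩ R2 = {C2}.
No dependency enlarges {C2}, so (C2)⁺ = {C2}.
The closure contains neither all of R1 = {C2, C3, C4} nor all of R2 = {C1, C2}, so the common attributes are not a superkey of either fragment. The join is lossy.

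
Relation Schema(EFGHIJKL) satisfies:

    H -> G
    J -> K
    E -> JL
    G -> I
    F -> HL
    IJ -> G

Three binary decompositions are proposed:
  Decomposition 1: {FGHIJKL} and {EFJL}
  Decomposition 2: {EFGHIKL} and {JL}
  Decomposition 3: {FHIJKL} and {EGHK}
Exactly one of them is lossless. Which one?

Decomposition 1

Decomposition 1: common = {FJL}, closure = {FGHIJKL} → lossless.
Decomposition 2: common = {L}, closure = {L} → lossy.
Decomposition 3: common = {HK}, closure = {GHIK} → lossy.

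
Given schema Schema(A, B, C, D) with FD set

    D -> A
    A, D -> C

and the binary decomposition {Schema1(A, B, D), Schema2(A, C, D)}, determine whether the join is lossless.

Yes

Common attributes: Schema1 ∩ Schema2 = {A, D}.
Closure of {A, D}: A, D → C applies, adding C. So (A, D)⁺ = {A, C, D}.
This closure contains every attribute of Schema2, so Schema1 ∩ Schema2 → Schema2. The join is lossless.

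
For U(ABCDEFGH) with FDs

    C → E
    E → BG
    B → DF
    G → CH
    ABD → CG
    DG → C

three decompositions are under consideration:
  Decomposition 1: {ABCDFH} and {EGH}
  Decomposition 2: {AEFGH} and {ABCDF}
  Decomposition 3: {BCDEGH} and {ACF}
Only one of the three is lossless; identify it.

Decomposition 3

Decomposition 1: common = {H}, closure = {H} → lossy.
Decomposition 2: common = {AF}, closure = {AF} → lossy.
Decomposition 3: common = {C}, closure = {BCDEFGH} → lossless.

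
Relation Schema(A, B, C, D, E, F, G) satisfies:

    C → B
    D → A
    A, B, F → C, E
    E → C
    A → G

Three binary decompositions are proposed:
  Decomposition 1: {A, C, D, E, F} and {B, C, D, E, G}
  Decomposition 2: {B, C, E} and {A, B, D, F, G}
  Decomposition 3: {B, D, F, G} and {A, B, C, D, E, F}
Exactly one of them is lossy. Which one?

Decomposition 1: common = {C, D, E}, closure = {A, B, C, D, E, G} → lossless.
Decomposition 2: common = {B}, closure = {B} → lossy.
Decomposition 3: common = {B, D, F}, closure = {A, B, C, D, E, F, G} → lossless.

Decomposition 2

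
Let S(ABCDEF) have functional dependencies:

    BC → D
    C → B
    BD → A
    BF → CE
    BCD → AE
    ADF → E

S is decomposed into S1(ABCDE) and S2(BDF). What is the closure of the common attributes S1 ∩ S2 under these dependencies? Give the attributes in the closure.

ABD

S1 ∩ S2 = {BD}.
BD → A applies, adding A
Closure: {ABD}.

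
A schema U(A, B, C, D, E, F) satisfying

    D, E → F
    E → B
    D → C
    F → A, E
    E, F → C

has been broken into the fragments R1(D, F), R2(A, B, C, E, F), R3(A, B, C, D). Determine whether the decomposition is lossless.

Yes

Chase test. Columns are A, B, C, D, E, F; row i has aⱼ where attribute j ∈ Ri, else bᵢⱼ.
Initial tableau (one row per fragment):
  row 1: b11 b12 b13 a4 b15 a6
  row 2: a1 a2 a3 b24 a5 a6
  row 3: a1 a2 a3 a4 b35 b36
Rows 1 and 3 agree on D; apply D→C and equate their C entries.
Rows 1 and 2 agree on F; apply F→A, E and equate their A, E entries.
Rows 1 and 2 agree on E; apply E→B and equate their B entries.
Row 1 is now all distinguished symbols — the join is lossless.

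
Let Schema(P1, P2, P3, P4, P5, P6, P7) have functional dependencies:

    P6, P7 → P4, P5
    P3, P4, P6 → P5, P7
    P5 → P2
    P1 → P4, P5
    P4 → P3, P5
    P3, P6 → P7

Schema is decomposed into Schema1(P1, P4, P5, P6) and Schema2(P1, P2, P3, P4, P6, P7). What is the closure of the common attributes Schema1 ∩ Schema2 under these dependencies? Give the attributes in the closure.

P1, P2, P3, P4, P5, P6, P7

Schema1 ∩ Schema2 = {P1, P4, P6}.
P1 → P4, P5 applies, adding P5
P4 → P3, P5 applies, adding P3
P3, P6 → P7 applies, adding P7
P5 → P2 applies, adding P2
Closure: {P1, P2, P3, P4, P5, P6, P7}.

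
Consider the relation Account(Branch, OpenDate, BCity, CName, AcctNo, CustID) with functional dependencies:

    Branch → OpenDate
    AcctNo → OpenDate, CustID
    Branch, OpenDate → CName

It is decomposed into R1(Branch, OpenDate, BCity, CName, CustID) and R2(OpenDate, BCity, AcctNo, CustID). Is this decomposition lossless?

No

Common attributes: R1 ∩ R2 = {OpenDate, BCity, CustID}.
No dependency enlarges {OpenDate, BCity, CustID}, so (OpenDate, BCity, CustID)⁺ = {OpenDate, BCity, CustID}.
The closure contains neither all of R1 = {Branch, OpenDate, BCity, CName, CustID} nor all of R2 = {OpenDate, BCity, AcctNo, CustID}, so the common attributes are not a superkey of either fragment. The join is lossy.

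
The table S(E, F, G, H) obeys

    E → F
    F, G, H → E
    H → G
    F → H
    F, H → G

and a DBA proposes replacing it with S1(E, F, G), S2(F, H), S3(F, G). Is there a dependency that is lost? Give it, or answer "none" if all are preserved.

Check H → G: no single fragment contains all of {G, H}, and the restricted closure of {H} across the fragments never reaches {G}.
E → F is preserved.
F, G, H → E is preserved.
F → H is preserved.
F, H → G is preserved.

H → G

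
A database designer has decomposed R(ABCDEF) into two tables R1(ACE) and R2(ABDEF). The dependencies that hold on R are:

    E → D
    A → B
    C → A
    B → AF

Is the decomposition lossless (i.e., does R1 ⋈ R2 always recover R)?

Yes

Common attributes: R1 ∩ R2 = {AE}.
Closure of {AE}: E → D applies, adding D; A → B applies, adding B; B → AF applies, adding F. So (AE)⁺ = {ABDEF}.
This closure contains every attribute of R2, so R1 ∩ R2 → R2. The join is lossless.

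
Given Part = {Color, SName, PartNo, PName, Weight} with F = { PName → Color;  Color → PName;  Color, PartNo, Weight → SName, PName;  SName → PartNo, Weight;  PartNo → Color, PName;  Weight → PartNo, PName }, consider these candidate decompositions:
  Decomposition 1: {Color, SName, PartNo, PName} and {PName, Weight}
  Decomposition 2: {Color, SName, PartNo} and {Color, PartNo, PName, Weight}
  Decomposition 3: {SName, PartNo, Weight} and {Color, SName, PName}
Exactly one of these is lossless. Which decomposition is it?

Decomposition 3

Decomposition 1: common = {PName}, closure = {Color, PName} → lossy.
Decomposition 2: common = {Color, PartNo}, closure = {Color, PartNo, PName} → lossy.
Decomposition 3: common = {SName}, closure = {Color, SName, PartNo, PName, Weight} → lossless.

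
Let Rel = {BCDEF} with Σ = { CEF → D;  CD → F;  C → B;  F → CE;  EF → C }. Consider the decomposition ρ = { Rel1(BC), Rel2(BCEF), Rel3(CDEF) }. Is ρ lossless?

Chase test. Columns are BCDEF; row i has aⱼ where attribute j ∈ Reli, else bᵢⱼ.
Initial tableau (one row per fragment):
  row 1: a1 a2 b13 b14 b15
  row 2: a1 a2 b23 a4 a5
  row 3: b31 a2 a3 a4 a5
Rows 2 and 3 agree on CEF; apply CEF→D and equate their D entries.
Rows 1 and 3 agree on C; apply C→B and equate their B entries.
Row 2 is now all distinguished symbols — the join is lossless.

Yes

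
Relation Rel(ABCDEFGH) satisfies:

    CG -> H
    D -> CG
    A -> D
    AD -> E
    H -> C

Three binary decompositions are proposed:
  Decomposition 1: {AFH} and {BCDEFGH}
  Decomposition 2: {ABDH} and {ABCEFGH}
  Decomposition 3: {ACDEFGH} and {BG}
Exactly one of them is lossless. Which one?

Decomposition 1: common = {FH}, closure = {CFH} → lossy.
Decomposition 2: common = {ABH}, closure = {ABCDEGH} → lossless.
Decomposition 3: common = {G}, closure = {G} → lossy.

Decomposition 2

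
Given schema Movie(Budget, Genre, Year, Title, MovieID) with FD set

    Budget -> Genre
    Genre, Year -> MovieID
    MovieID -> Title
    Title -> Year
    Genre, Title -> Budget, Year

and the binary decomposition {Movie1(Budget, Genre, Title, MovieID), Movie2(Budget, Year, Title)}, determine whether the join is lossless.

Common attributes: Movie1 ∩ Movie2 = {Budget, Title}.
Closure of {Budget, Title}: Budget → Genre applies, adding Genre; Title → Year applies, adding Year; Genre, Year → MovieID applies, adding MovieID. So (Budget, Title)⁺ = {Budget, Genre, Year, Title, MovieID}.
This closure contains every attribute of Movie1, so Movie1 ∩ Movie2 → Movie1. The join is lossless.

Yes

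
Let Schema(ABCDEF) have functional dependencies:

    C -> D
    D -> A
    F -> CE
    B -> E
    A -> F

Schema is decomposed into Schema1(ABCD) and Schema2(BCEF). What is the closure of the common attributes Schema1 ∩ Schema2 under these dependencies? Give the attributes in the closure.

Schema1 ∩ Schema2 = {BC}.
C → D applies, adding D
D → A applies, adding A
B → E applies, adding E
A → F applies, adding F
Closure: {ABCDEF}.

ABCDEF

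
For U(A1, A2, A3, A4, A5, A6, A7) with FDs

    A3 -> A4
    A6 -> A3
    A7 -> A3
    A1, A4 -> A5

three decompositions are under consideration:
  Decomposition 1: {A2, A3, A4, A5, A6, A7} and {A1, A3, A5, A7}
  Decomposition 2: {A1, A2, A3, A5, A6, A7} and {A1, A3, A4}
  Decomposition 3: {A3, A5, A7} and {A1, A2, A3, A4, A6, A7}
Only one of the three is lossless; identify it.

Decomposition 2

Decomposition 1: common = {A3, A5, A7}, closure = {A3, A4, A5, A7} → lossy.
Decomposition 2: common = {A1, A3}, closure = {A1, A3, A4, A5} → lossless.
Decomposition 3: common = {A3, A7}, closure = {A3, A4, A7} → lossy.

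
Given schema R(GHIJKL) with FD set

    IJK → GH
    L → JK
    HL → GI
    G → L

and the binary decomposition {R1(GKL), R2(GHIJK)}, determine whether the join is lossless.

Yes

Common attributes: R1 ∩ R2 = {GK}.
Closure of {GK}: G → L applies, adding L; L → JK applies, adding J. So (GK)⁺ = {GJKL}.
This closure contains every attribute of R1, so R1 ∩ R2 → R1. The join is lossless.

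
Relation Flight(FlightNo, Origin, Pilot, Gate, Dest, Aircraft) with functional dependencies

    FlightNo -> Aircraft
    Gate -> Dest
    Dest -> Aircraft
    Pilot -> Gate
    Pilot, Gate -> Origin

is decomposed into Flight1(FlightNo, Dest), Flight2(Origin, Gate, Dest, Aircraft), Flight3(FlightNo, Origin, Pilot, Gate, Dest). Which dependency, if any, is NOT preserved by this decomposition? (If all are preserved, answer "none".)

FlightNo -> Aircraft

Check FlightNo → Aircraft: no single fragment contains all of {FlightNo, Aircraft}, and the restricted closure of {FlightNo} across the fragments never reaches {Aircraft}.
Gate → Dest is preserved.
Dest → Aircraft is preserved.
Pilot → Gate is preserved.
Pilot, Gate → Origin is preserved.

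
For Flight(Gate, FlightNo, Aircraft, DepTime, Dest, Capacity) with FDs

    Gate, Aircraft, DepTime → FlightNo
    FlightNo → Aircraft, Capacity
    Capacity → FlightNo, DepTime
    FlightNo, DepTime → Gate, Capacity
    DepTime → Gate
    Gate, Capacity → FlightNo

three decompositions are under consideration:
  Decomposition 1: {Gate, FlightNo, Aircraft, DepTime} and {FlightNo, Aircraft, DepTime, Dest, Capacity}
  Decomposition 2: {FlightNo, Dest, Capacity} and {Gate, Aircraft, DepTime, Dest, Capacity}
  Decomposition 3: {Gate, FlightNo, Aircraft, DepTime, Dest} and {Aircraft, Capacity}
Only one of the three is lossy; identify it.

Decomposition 3

Decomposition 1: common = {FlightNo, Aircraft, DepTime}, closure = {Gate, FlightNo, Aircraft, DepTime, Capacity} → lossless.
Decomposition 2: common = {Dest, Capacity}, closure = {Gate, FlightNo, Aircraft, DepTime, Dest, Capacity} → lossless.
Decomposition 3: common = {Aircraft}, closure = {Aircraft} → lossy.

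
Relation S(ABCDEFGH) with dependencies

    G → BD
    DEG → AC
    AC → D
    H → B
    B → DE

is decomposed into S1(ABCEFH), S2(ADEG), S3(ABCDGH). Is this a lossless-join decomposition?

No

Chase test. Columns are ABCDEFGH; row i has aⱼ where attribute j ∈ Si, else bᵢⱼ.
Initial tableau (one row per fragment):
  row 1: a1 a2 a3 b14 a5 a6 b17 a8
  row 2: a1 b22 b23 a4 a5 b26 a7 b28
  row 3: a1 a2 a3 a4 b35 b36 a7 a8
Rows 2 and 3 agree on G; apply G→BD and equate their BD entries.
Rows 1 and 3 agree on AC; apply AC→D and equate their D entries.
Rows 1 and 3 agree on B; apply B→DE and equate their DE entries.
Rows 2 and 3 agree on DEG; apply DEG→AC and equate their AC entries.
No row becomes fully distinguished — the join is lossy.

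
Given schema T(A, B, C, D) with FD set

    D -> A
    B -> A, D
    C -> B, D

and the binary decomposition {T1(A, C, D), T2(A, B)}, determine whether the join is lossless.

Common attributes: T1 ∩ T2 = {A}.
No dependency enlarges {A}, so (A)⁺ = {A}.
The closure contains neither all of T1 = {A, C, D} nor all of T2 = {A, B}, so the common attributes are not a superkey of either fragment. The join is lossy.

No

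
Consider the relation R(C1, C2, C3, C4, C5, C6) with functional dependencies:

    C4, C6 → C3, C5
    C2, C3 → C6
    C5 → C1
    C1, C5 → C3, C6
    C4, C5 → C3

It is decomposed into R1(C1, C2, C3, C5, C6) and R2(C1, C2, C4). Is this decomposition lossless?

Common attributes: R1 ∩ R2 = {C1, C2}.
No dependency enlarges {C1, C2}, so (C1, C2)⁺ = {C1, C2}.
The closure contains neither all of R1 = {C1, C2, C3, C5, C6} nor all of R2 = {C1, C2, C4}, so the common attributes are not a superkey of either fragment. The join is lossy.

No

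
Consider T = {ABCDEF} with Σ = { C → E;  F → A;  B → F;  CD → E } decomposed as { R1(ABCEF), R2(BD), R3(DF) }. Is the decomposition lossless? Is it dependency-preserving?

Lossless test (chase): Rows 1 and 3 agree on F; apply F→A and equate their A entries. Rows 1 and 2 agree on B; apply B→F and equate their F entries. Rows 1 and 2 agree on F; apply F→A and equate their A entries. No row becomes fully distinguished — the join is lossy.
Dependency preservation: CD → E is not contained in any single fragment, but the restricted closure of its left-hand side across the fragments still reaches the right-hand side; the remaining FDs each lie inside some fragment. All dependencies are preserved.

lossy but dependency-preserving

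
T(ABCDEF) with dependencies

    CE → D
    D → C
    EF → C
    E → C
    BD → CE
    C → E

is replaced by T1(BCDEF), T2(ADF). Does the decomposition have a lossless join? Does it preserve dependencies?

lossy but dependency-preserving

Lossless test: (DF)⁺ = {CDEF}, which is a superkey of neither fragment — lossy.
Dependency preservation: every FD's attributes lie within a single fragment, so each can be enforced locally — preserved.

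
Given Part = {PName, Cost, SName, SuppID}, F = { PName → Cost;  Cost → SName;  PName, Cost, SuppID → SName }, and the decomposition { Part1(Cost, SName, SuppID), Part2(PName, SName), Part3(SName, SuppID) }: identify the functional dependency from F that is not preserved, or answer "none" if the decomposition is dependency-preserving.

PName → Cost

Check PName → Cost: no single fragment contains all of {PName, Cost}, and the restricted closure of {PName} across the fragments never reaches {Cost}.
Cost → SName is preserved.
PName, Cost, SuppID → SName is preserved.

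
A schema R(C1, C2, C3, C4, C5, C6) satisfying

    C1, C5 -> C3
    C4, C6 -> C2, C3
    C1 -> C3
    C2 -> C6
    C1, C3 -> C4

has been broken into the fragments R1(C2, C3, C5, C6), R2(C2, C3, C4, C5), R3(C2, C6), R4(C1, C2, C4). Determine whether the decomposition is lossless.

Chase test. Columns are C1, C2, C3, C4, C5, C6; row i has aⱼ where attribute j ∈ Ri, else bᵢⱼ.
Initial tableau (one row per fragment):
  row 1: b11 a2 a3 b14 a5 a6
  row 2: b21 a2 a3 a4 a5 b26
  row 3: b31 a2 b33 b34 b35 a6
  row 4: a1 a2 b43 a4 b45 b46
Rows 1 and 2 agree on C2; apply C2→C6 and equate their C6 entries.
Rows 1 and 4 agree on C2; apply C2→C6 and equate their C6 entries.
Rows 2 and 4 agree on C4, C6; apply C4, C6→C2, C3 and equate their C2, C3 entries.
No row becomes fully distinguished — the join is lossy.

No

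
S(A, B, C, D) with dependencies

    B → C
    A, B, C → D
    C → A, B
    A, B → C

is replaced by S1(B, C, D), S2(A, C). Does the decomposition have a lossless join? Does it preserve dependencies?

lossless and dependency-preserving

Lossless test: (C)⁺ = {A, B, C, D}, which contains all of one fragment — lossless.
Dependency preservation: A, B, C → D; C → A, B; A, B → C are not contained in any single fragment, but the restricted closure of each left-hand side across the fragments still reaches the right-hand side; the remaining FDs each lie inside some fragment. All dependencies are preserved.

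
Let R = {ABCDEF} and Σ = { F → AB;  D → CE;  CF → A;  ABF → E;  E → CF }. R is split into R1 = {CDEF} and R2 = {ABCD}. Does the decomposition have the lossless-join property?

Common attributes: R1 ∩ R2 = {CD}.
Closure of {CD}: D → CE applies, adding E; E → CF applies, adding F; F → AB applies, adding AB. So (CD)⁺ = {ABCDEF}.
This closure contains every attribute of R1, so R1 ∩ R2 → R1. The join is lossless.

Yes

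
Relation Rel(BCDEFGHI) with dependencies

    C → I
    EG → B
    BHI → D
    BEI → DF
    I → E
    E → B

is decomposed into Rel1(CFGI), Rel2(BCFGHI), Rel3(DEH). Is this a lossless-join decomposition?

Chase test. Columns are BCDEFGHI; row i has aⱼ where attribute j ∈ Reli, else bᵢⱼ.
Initial tableau (one row per fragment):
  row 1: b11 a2 b13 b14 a5 a6 b17 a8
  row 2: a1 a2 b23 b24 a5 a6 a7 a8
  row 3: b31 b32 a3 a4 b35 b36 a7 b38
Rows 1 and 2 agree on I; apply I→E and equate their E entries.
Rows 1 and 2 agree on E; apply E→B and equate their B entries.
Rows 1 and 2 agree on BEI; apply BEI→DF and equate their DF entries.
No row becomes fully distinguished — the join is lossy.

No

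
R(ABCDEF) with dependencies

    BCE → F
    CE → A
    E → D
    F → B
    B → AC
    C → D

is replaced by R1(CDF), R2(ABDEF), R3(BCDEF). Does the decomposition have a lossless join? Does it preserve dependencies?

Lossless test (chase): Rows 1 and 2 agree on F; apply F→B and equate their B entries. Rows 1 and 2 agree on B; apply B→AC and equate their AC entries. Rows 1 and 3 agree on B; apply B→AC and equate their AC entries. Row 2 is now all distinguished symbols — the join is lossless.
Dependency preservation: the restricted closure of {CE} across the fragments never reaches {A}, so CE → A cannot be enforced without a join — not preserved.

lossless but not dependency-preserving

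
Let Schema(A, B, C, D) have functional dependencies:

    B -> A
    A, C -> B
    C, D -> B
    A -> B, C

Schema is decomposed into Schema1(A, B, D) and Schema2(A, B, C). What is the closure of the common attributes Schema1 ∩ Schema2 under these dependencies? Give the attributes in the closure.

A, B, C

Schema1 ∩ Schema2 = {A, B}.
A → B, C applies, adding C
Closure: {A, B, C}.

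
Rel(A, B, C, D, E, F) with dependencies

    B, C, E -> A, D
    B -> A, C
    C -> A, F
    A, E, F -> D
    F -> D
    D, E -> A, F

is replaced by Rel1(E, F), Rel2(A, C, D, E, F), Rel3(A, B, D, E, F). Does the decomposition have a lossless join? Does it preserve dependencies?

Lossless test (chase): Rows 1 and 2 agree on F; apply F→D and equate their D entries. Rows 1 and 2 agree on D, E; apply D, E→A, F and equate their A, F entries. No row becomes fully distinguished — the join is lossy.
Dependency preservation: the restricted closure of {B} across the fragments never reaches {A, C}, so B → A, C cannot be enforced without a join — not preserved.

lossy and not dependency-preserving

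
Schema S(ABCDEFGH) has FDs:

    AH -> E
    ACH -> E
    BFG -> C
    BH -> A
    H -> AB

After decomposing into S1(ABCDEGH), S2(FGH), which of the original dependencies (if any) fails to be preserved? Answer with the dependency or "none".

Check BFG → C: no single fragment contains all of {BCFG}, and the restricted closure of {BFG} across the fragments never reaches {C}.
AH → E is preserved.
ACH → E is preserved.
BH → A is preserved.
H → AB is preserved.

BFG -> C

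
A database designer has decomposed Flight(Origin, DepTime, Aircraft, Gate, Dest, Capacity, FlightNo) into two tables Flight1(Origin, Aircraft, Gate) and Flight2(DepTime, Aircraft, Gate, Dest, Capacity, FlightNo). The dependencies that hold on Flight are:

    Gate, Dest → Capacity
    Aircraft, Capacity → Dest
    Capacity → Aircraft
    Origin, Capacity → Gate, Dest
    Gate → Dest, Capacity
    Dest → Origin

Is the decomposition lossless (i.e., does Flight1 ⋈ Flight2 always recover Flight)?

Common attributes: Flight1 ∩ Flight2 = {Aircraft, Gate}.
Closure of {Aircraft, Gate}: Gate → Dest, Capacity applies, adding Dest, Capacity; Dest → Origin applies, adding Origin. So (Aircraft, Gate)⁺ = {Origin, Aircraft, Gate, Dest, Capacity}.
This closure contains every attribute of Flight1, so Flight1 ∩ Flight2 → Flight1. The join is lossless.

Yes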